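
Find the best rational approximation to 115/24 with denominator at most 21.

91/19

Expand x = 115/24 as a continued fraction with the Euclidean algorithm:
  115 = 4*24 + 19, so a_0 = 4.
  24 = 1*19 + 5, so a_1 = 1.
  19 = 3*5 + 4, so a_2 = 3.
  5 = 1*4 + 1, so a_3 = 1.
  4 = 4*1 + 0, so a_4 = 4.
so x = [4; 1, 3, 1, 4].
Convergents (p_i = a_i*p_{i-1} + p_{i-2}, q_i = a_i*q_{i-1} + q_{i-2} with p_{-2}=0, p_{-1}=1, q_{-2}=1, q_{-1}=0), until the denominator exceeds 21:
  i=0: a_0=4, p_0 = 4*1 + 0 = 4, q_0 = 4*0 + 1 = 1.
  i=1: a_1=1, p_1 = 1*4 + 1 = 5, q_1 = 1*1 + 0 = 1.
  i=2: a_2=3, p_2 = 3*5 + 4 = 19, q_2 = 3*1 + 1 = 4.
  i=3: a_3=1, p_3 = 1*19 + 5 = 24, q_3 = 1*4 + 1 = 5.
  i=4: a_4=4, p_4 = 4*24 + 19 = 115, q_4 = 4*5 + 4 = 24.
q_4 = 24 > 21, so the last convergent with denominator <= 21 is p_3/q_3 = 24/5.
The closest fraction with denominator <= 21 is either p_3/q_3 or the intermediate fraction (k*p_3 + p_2)/(k*q_3 + q_2) with the largest k >= 1 whose denominator stays <= 21; these approach x as k grows, and every other convergent or intermediate fraction in range is farther away.
Largest k: floor((21 - q_2)/q_3) = floor((21 - 4)/5) = 3.
That gives (3*24 + 19)/(3*5 + 4) = 91/19.
Compare the errors: |x - 24/5| = |115*5 - 24*24|/(24*5) = 1/120, and |x - 91/19| = |115*19 - 91*24|/(24*19) = 1/456.
Cross-multiplying, 1*120 = 120 < 456 = 1*456, so 1/456 is smaller: the intermediate fraction 91/19 is closer to x than 24/5.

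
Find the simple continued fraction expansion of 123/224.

[0; 1, 1, 4, 1, 1, 2, 4]

Run the Euclidean algorithm on 123 and 224; the successive quotients are the partial quotients a_0, a_1, ... (each step inverts the fractional part left over by the previous one):
  123 = 0*224 + 123, so a_0 = 0.
  224 = 1*123 + 101, so a_1 = 1.
  123 = 1*101 + 22, so a_2 = 1.
  101 = 4*22 + 13, so a_3 = 4.
  22 = 1*13 + 9, so a_4 = 1.
  13 = 1*9 + 4, so a_5 = 1.
  9 = 2*4 + 1, so a_6 = 2.
  4 = 4*1 + 0, so a_7 = 4.
The remainder reaches 0 after 8 divisions, so the expansion has 8 partial quotients, read off in order.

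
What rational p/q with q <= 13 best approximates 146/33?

31/7

Expand x = 146/33 as a continued fraction with the Euclidean algorithm:
  146 = 4*33 + 14, so a_0 = 4.
  33 = 2*14 + 5, so a_1 = 2.
  14 = 2*5 + 4, so a_2 = 2.
  5 = 1*4 + 1, so a_3 = 1.
  4 = 4*1 + 0, so a_4 = 4.
so x = [4; 2, 2, 1, 4].
Convergents (p_i = a_i*p_{i-1} + p_{i-2}, q_i = a_i*q_{i-1} + q_{i-2} with p_{-2}=0, p_{-1}=1, q_{-2}=1, q_{-1}=0), until the denominator exceeds 13:
  i=0: a_0=4, p_0 = 4*1 + 0 = 4, q_0 = 4*0 + 1 = 1.
  i=1: a_1=2, p_1 = 2*4 + 1 = 9, q_1 = 2*1 + 0 = 2.
  i=2: a_2=2, p_2 = 2*9 + 4 = 22, q_2 = 2*2 + 1 = 5.
  i=3: a_3=1, p_3 = 1*22 + 9 = 31, q_3 = 1*5 + 2 = 7.
  i=4: a_4=4, p_4 = 4*31 + 22 = 146, q_4 = 4*7 + 5 = 33.
q_4 = 33 > 13, so the last convergent with denominator <= 13 is p_3/q_3 = 31/7.
The closest fraction with denominator <= 13 is either p_3/q_3 or the intermediate fraction (k*p_3 + p_2)/(k*q_3 + q_2) with the largest k >= 1 whose denominator stays <= 13; these approach x as k grows, and every other convergent or intermediate fraction in range is farther away.
Largest k: floor((13 - q_2)/q_3) = floor((13 - 5)/7) = 1.
That gives (1*31 + 22)/(1*7 + 5) = 53/12.
Compare the errors: |x - 31/7| = |146*7 - 31*33|/(33*7) = 1/231, and |x - 53/12| = |146*12 - 53*33|/(33*12) = 3/396.
Cross-multiplying, 1*396 = 396 < 693 = 3*231, so 1/231 is smaller: the convergent 31/7 is closer to x than 53/12.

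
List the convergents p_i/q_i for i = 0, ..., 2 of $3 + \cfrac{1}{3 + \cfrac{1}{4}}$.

Using the convergent recurrence p_i = a_i*p_{i-1} + p_{i-2}, q_i = a_i*q_{i-1} + q_{i-2} with p_{-2}=0, p_{-1}=1, q_{-2}=1, q_{-1}=0:
  i=0: a_0=3, p_0 = 3*1 + 0 = 3, q_0 = 3*0 + 1 = 1.
  i=1: a_1=3, p_1 = 3*3 + 1 = 10, q_1 = 3*1 + 0 = 3.
  i=2: a_2=4, p_2 = 4*10 + 3 = 43, q_2 = 4*3 + 1 = 13.

3/1, 10/3, 43/13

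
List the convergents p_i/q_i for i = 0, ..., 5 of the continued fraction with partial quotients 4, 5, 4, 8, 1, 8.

4/1, 21/5, 88/21, 725/173, 813/194, 7229/1725

Using the convergent recurrence p_i = a_i*p_{i-1} + p_{i-2}, q_i = a_i*q_{i-1} + q_{i-2} with p_{-2}=0, p_{-1}=1, q_{-2}=1, q_{-1}=0:
  i=0: a_0=4, p_0 = 4*1 + 0 = 4, q_0 = 4*0 + 1 = 1.
  i=1: a_1=5, p_1 = 5*4 + 1 = 21, q_1 = 5*1 + 0 = 5.
  i=2: a_2=4, p_2 = 4*21 + 4 = 88, q_2 = 4*5 + 1 = 21.
  i=3: a_3=8, p_3 = 8*88 + 21 = 725, q_3 = 8*21 + 5 = 173.
  i=4: a_4=1, p_4 = 1*725 + 88 = 813, q_4 = 1*173 + 21 = 194.
  i=5: a_5=8, p_5 = 8*813 + 725 = 7229, q_5 = 8*194 + 173 = 1725.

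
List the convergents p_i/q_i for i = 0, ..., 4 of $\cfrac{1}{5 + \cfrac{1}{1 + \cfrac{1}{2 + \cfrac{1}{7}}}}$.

0/1, 1/5, 1/6, 3/17, 22/125

Using the convergent recurrence p_i = a_i*p_{i-1} + p_{i-2}, q_i = a_i*q_{i-1} + q_{i-2} with p_{-2}=0, p_{-1}=1, q_{-2}=1, q_{-1}=0:
  i=0: a_0=0, p_0 = 0*1 + 0 = 0, q_0 = 0*0 + 1 = 1.
  i=1: a_1=5, p_1 = 5*0 + 1 = 1, q_1 = 5*1 + 0 = 5.
  i=2: a_2=1, p_2 = 1*1 + 0 = 1, q_2 = 1*5 + 1 = 6.
  i=3: a_3=2, p_3 = 2*1 + 1 = 3, q_3 = 2*6 + 5 = 17.
  i=4: a_4=7, p_4 = 7*3 + 1 = 22, q_4 = 7*17 + 6 = 125.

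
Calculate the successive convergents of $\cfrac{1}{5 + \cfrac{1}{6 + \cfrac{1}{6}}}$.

Using the convergent recurrence p_i = a_i*p_{i-1} + p_{i-2}, q_i = a_i*q_{i-1} + q_{i-2} with p_{-2}=0, p_{-1}=1, q_{-2}=1, q_{-1}=0:
  i=0: a_0=0, p_0 = 0*1 + 0 = 0, q_0 = 0*0 + 1 = 1.
  i=1: a_1=5, p_1 = 5*0 + 1 = 1, q_1 = 5*1 + 0 = 5.
  i=2: a_2=6, p_2 = 6*1 + 0 = 6, q_2 = 6*5 + 1 = 31.
  i=3: a_3=6, p_3 = 6*6 + 1 = 37, q_3 = 6*31 + 5 = 191.

0/1, 1/5, 6/31, 37/191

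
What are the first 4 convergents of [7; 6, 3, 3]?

Using the convergent recurrence p_i = a_i*p_{i-1} + p_{i-2}, q_i = a_i*q_{i-1} + q_{i-2} with p_{-2}=0, p_{-1}=1, q_{-2}=1, q_{-1}=0:
  i=0: a_0=7, p_0 = 7*1 + 0 = 7, q_0 = 7*0 + 1 = 1.
  i=1: a_1=6, p_1 = 6*7 + 1 = 43, q_1 = 6*1 + 0 = 6.
  i=2: a_2=3, p_2 = 3*43 + 7 = 136, q_2 = 3*6 + 1 = 19.
  i=3: a_3=3, p_3 = 3*136 + 43 = 451, q_3 = 3*19 + 6 = 63.

7/1, 43/6, 136/19, 451/63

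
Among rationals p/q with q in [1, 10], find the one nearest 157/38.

33/8

Expand x = 157/38 as a continued fraction with the Euclidean algorithm:
  157 = 4*38 + 5, so a_0 = 4.
  38 = 7*5 + 3, so a_1 = 7.
  5 = 1*3 + 2, so a_2 = 1.
  3 = 1*2 + 1, so a_3 = 1.
  2 = 2*1 + 0, so a_4 = 2.
so x = [4; 7, 1, 1, 2].
Convergents (p_i = a_i*p_{i-1} + p_{i-2}, q_i = a_i*q_{i-1} + q_{i-2} with p_{-2}=0, p_{-1}=1, q_{-2}=1, q_{-1}=0), until the denominator exceeds 10:
  i=0: a_0=4, p_0 = 4*1 + 0 = 4, q_0 = 4*0 + 1 = 1.
  i=1: a_1=7, p_1 = 7*4 + 1 = 29, q_1 = 7*1 + 0 = 7.
  i=2: a_2=1, p_2 = 1*29 + 4 = 33, q_2 = 1*7 + 1 = 8.
  i=3: a_3=1, p_3 = 1*33 + 29 = 62, q_3 = 1*8 + 7 = 15.
q_3 = 15 > 10, so the last convergent with denominator <= 10 is p_2/q_2 = 33/8.
The closest fraction with denominator <= 10 is either p_2/q_2 or the intermediate fraction (k*p_2 + p_1)/(k*q_2 + q_1) with the largest k >= 1 whose denominator stays <= 10; these approach x as k grows, and every other convergent or intermediate fraction in range is farther away.
Largest k: floor((10 - q_1)/q_2) = floor((10 - 7)/8) = 0.
Since k = 0, no intermediate fraction beyond p_2/q_2 has denominator <= 10, so the convergent 33/8 is the closest (its error is |157*8 - 33*38|/(38*8) = 2/304).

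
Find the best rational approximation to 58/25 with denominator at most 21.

44/19

Expand x = 58/25 as a continued fraction with the Euclidean algorithm:
  58 = 2*25 + 8, so a_0 = 2.
  25 = 3*8 + 1, so a_1 = 3.
  8 = 8*1 + 0, so a_2 = 8.
so x = [2; 3, 8].
Convergents (p_i = a_i*p_{i-1} + p_{i-2}, q_i = a_i*q_{i-1} + q_{i-2} with p_{-2}=0, p_{-1}=1, q_{-2}=1, q_{-1}=0), until the denominator exceeds 21:
  i=0: a_0=2, p_0 = 2*1 + 0 = 2, q_0 = 2*0 + 1 = 1.
  i=1: a_1=3, p_1 = 3*2 + 1 = 7, q_1 = 3*1 + 0 = 3.
  i=2: a_2=8, p_2 = 8*7 + 2 = 58, q_2 = 8*3 + 1 = 25.
q_2 = 25 > 21, so the last convergent with denominator <= 21 is p_1/q_1 = 7/3.
The closest fraction with denominator <= 21 is either p_1/q_1 or the intermediate fraction (k*p_1 + p_0)/(k*q_1 + q_0) with the largest k >= 1 whose denominator stays <= 21; these approach x as k grows, and every other convergent or intermediate fraction in range is farther away.
Largest k: floor((21 - q_0)/q_1) = floor((21 - 1)/3) = 6.
That gives (6*7 + 2)/(6*3 + 1) = 44/19.
Compare the errors: |x - 7/3| = |58*3 - 7*25|/(25*3) = 1/75, and |x - 44/19| = |58*19 - 44*25|/(25*19) = 2/475.
Cross-multiplying, 2*75 = 150 < 475 = 1*475, so 2/475 is smaller: the intermediate fraction 44/19 is closer to x than 7/3.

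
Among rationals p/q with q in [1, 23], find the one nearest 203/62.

Expand x = 203/62 as a continued fraction with the Euclidean algorithm:
  203 = 3*62 + 17, so a_0 = 3.
  62 = 3*17 + 11, so a_1 = 3.
  17 = 1*11 + 6, so a_2 = 1.
  11 = 1*6 + 5, so a_3 = 1.
  6 = 1*5 + 1, so a_4 = 1.
  5 = 5*1 + 0, so a_5 = 5.
so x = [3; 3, 1, 1, 1, 5].
Convergents (p_i = a_i*p_{i-1} + p_{i-2}, q_i = a_i*q_{i-1} + q_{i-2} with p_{-2}=0, p_{-1}=1, q_{-2}=1, q_{-1}=0), until the denominator exceeds 23:
  i=0: a_0=3, p_0 = 3*1 + 0 = 3, q_0 = 3*0 + 1 = 1.
  i=1: a_1=3, p_1 = 3*3 + 1 = 10, q_1 = 3*1 + 0 = 3.
  i=2: a_2=1, p_2 = 1*10 + 3 = 13, q_2 = 1*3 + 1 = 4.
  i=3: a_3=1, p_3 = 1*13 + 10 = 23, q_3 = 1*4 + 3 = 7.
  i=4: a_4=1, p_4 = 1*23 + 13 = 36, q_4 = 1*7 + 4 = 11.
  i=5: a_5=5, p_5 = 5*36 + 23 = 203, q_5 = 5*11 + 7 = 62.
q_5 = 62 > 23, so the last convergent with denominator <= 23 is p_4/q_4 = 36/11.
The closest fraction with denominator <= 23 is either p_4/q_4 or the intermediate fraction (k*p_4 + p_3)/(k*q_4 + q_3) with the largest k >= 1 whose denominator stays <= 23; these approach x as k grows, and every other convergent or intermediate fraction in range is farther away.
Largest k: floor((23 - q_3)/q_4) = floor((23 - 7)/11) = 1.
That gives (1*36 + 23)/(1*11 + 7) = 59/18.
Compare the errors: |x - 36/11| = |203*11 - 36*62|/(62*11) = 1/682, and |x - 59/18| = |203*18 - 59*62|/(62*18) = 4/1116.
Cross-multiplying, 1*1116 = 1116 < 2728 = 4*682, so 1/682 is smaller: the convergent 36/11 is closer to x than 59/18.

36/11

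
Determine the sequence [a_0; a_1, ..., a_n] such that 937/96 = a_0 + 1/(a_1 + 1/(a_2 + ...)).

[9; 1, 3, 5, 1, 3]

Run the Euclidean algorithm on 937 and 96; the successive quotients are the partial quotients a_0, a_1, ... (each step inverts the fractional part left over by the previous one):
  937 = 9*96 + 73, so a_0 = 9.
  96 = 1*73 + 23, so a_1 = 1.
  73 = 3*23 + 4, so a_2 = 3.
  23 = 5*4 + 3, so a_3 = 5.
  4 = 1*3 + 1, so a_4 = 1.
  3 = 3*1 + 0, so a_5 = 3.
The remainder reaches 0 after 6 divisions, so the expansion has 6 partial quotients, read off in order.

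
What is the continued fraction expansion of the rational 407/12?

[33; 1, 11]

Run the Euclidean algorithm on 407 and 12; the successive quotients are the partial quotients a_0, a_1, ... (each step inverts the fractional part left over by the previous one):
  407 = 33*12 + 11, so a_0 = 33.
  12 = 1*11 + 1, so a_1 = 1.
  11 = 11*1 + 0, so a_2 = 11.
The remainder reaches 0 after 3 divisions, so the expansion has 3 partial quotients, read off in order.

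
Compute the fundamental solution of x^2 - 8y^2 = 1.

First expand sqrt(8) as a continued fraction. With x_i = (sqrt(8) + m_i)/d_i and (m_0, d_0) = (0, 1): a_0 = floor(sqrt(8)) = 2, since 2^2 = 4 <= 8 < 9 = 3^2.
Iterate m_{i+1} = d_i*a_i - m_i, d_{i+1} = (8 - m_{i+1}^2)/d_i, a_{i+1} = floor((a_0 + m_{i+1})/d_{i+1}):
  m_1 = 1*2 - 0 = 2, d_1 = (8 - 2^2)/1 = 4/1 = 4, a_1 = floor((2 + 2)/4) = 1.
  m_2 = 4*1 - 2 = 2, d_2 = (8 - 2^2)/4 = 4/4 = 1, a_2 = floor((2 + 2)/1) = 4.
  m_3 = 1*4 - 2 = 2, d_3 = (8 - 2^2)/1 = 4/1 = 4: (m_3, d_3) = (m_1, d_1) = (2, 4), so from here the quotients repeat a_1, a_2; the period length is 2.
So sqrt(8) = [2; (1, 4)] with period length k = 2.
k is even, so the fundamental solution of x^2 - 8y^2 = 1 is (p_{k-1}, q_{k-1}) = (p_1, q_1); compute convergents through index 1.
Convergents (p_i = a_i*p_{i-1} + p_{i-2}, q_i = a_i*q_{i-1} + q_{i-2} with p_{-2}=0, p_{-1}=1, q_{-2}=1, q_{-1}=0):
  i=0: a_0=2, p_0 = 2*1 + 0 = 2, q_0 = 2*0 + 1 = 1.
  i=1: a_1=1, p_1 = 1*2 + 1 = 3, q_1 = 1*1 + 0 = 1.
Check: 3^2 - 8*1^2 = 9 - 8 = 1, so (x, y) = (3, 1) solves the equation, and by the theorem it is the least positive solution.

(x, y) = (3, 1)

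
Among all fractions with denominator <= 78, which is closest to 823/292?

31/11

Expand x = 823/292 as a continued fraction with the Euclidean algorithm:
  823 = 2*292 + 239, so a_0 = 2.
  292 = 1*239 + 53, so a_1 = 1.
  239 = 4*53 + 27, so a_2 = 4.
  53 = 1*27 + 26, so a_3 = 1.
  27 = 1*26 + 1, so a_4 = 1.
  26 = 26*1 + 0, so a_5 = 26.
so x = [2; 1, 4, 1, 1, 26].
Convergents (p_i = a_i*p_{i-1} + p_{i-2}, q_i = a_i*q_{i-1} + q_{i-2} with p_{-2}=0, p_{-1}=1, q_{-2}=1, q_{-1}=0), until the denominator exceeds 78:
  i=0: a_0=2, p_0 = 2*1 + 0 = 2, q_0 = 2*0 + 1 = 1.
  i=1: a_1=1, p_1 = 1*2 + 1 = 3, q_1 = 1*1 + 0 = 1.
  i=2: a_2=4, p_2 = 4*3 + 2 = 14, q_2 = 4*1 + 1 = 5.
  i=3: a_3=1, p_3 = 1*14 + 3 = 17, q_3 = 1*5 + 1 = 6.
  i=4: a_4=1, p_4 = 1*17 + 14 = 31, q_4 = 1*6 + 5 = 11.
  i=5: a_5=26, p_5 = 26*31 + 17 = 823, q_5 = 26*11 + 6 = 292.
q_5 = 292 > 78, so the last convergent with denominator <= 78 is p_4/q_4 = 31/11.
The closest fraction with denominator <= 78 is either p_4/q_4 or the intermediate fraction (k*p_4 + p_3)/(k*q_4 + q_3) with the largest k >= 1 whose denominator stays <= 78; these approach x as k grows, and every other convergent or intermediate fraction in range is farther away.
Largest k: floor((78 - q_3)/q_4) = floor((78 - 6)/11) = 6.
That gives (6*31 + 17)/(6*11 + 6) = 203/72.
Compare the errors: |x - 31/11| = |823*11 - 31*292|/(292*11) = 1/3212, and |x - 203/72| = |823*72 - 203*292|/(292*72) = 20/21024.
Cross-multiplying, 1*21024 = 21024 < 64240 = 20*3212, so 1/3212 is smaller: the convergent 31/11 is closer to x than 203/72.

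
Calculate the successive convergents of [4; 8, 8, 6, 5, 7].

Using the convergent recurrence p_i = a_i*p_{i-1} + p_{i-2}, q_i = a_i*q_{i-1} + q_{i-2} with p_{-2}=0, p_{-1}=1, q_{-2}=1, q_{-1}=0:
  i=0: a_0=4, p_0 = 4*1 + 0 = 4, q_0 = 4*0 + 1 = 1.
  i=1: a_1=8, p_1 = 8*4 + 1 = 33, q_1 = 8*1 + 0 = 8.
  i=2: a_2=8, p_2 = 8*33 + 4 = 268, q_2 = 8*8 + 1 = 65.
  i=3: a_3=6, p_3 = 6*268 + 33 = 1641, q_3 = 6*65 + 8 = 398.
  i=4: a_4=5, p_4 = 5*1641 + 268 = 8473, q_4 = 5*398 + 65 = 2055.
  i=5: a_5=7, p_5 = 7*8473 + 1641 = 60952, q_5 = 7*2055 + 398 = 14783.

4/1, 33/8, 268/65, 1641/398, 8473/2055, 60952/14783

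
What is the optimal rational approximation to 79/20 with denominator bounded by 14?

Expand x = 79/20 as a continued fraction with the Euclidean algorithm:
  79 = 3*20 + 19, so a_0 = 3.
  20 = 1*19 + 1, so a_1 = 1.
  19 = 19*1 + 0, so a_2 = 19.
so x = [3; 1, 19].
Convergents (p_i = a_i*p_{i-1} + p_{i-2}, q_i = a_i*q_{i-1} + q_{i-2} with p_{-2}=0, p_{-1}=1, q_{-2}=1, q_{-1}=0), until the denominator exceeds 14:
  i=0: a_0=3, p_0 = 3*1 + 0 = 3, q_0 = 3*0 + 1 = 1.
  i=1: a_1=1, p_1 = 1*3 + 1 = 4, q_1 = 1*1 + 0 = 1.
  i=2: a_2=19, p_2 = 19*4 + 3 = 79, q_2 = 19*1 + 1 = 20.
q_2 = 20 > 14, so the last convergent with denominator <= 14 is p_1/q_1 = 4/1.
The closest fraction with denominator <= 14 is either p_1/q_1 or the intermediate fraction (k*p_1 + p_0)/(k*q_1 + q_0) with the largest k >= 1 whose denominator stays <= 14; these approach x as k grows, and every other convergent or intermediate fraction in range is farther away.
Largest k: floor((14 - q_0)/q_1) = floor((14 - 1)/1) = 13.
That gives (13*4 + 3)/(13*1 + 1) = 55/14.
Compare the errors: |x - 4/1| = |79*1 - 4*20|/(20*1) = 1/20, and |x - 55/14| = |79*14 - 55*20|/(20*14) = 6/280.
Cross-multiplying, 6*20 = 120 < 280 = 1*280, so 6/280 is smaller: the intermediate fraction 55/14 is closer to x than 4/1.

55/14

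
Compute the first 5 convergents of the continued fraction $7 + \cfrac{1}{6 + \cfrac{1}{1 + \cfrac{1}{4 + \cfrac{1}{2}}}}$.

7/1, 43/6, 50/7, 243/34, 536/75

Using the convergent recurrence p_i = a_i*p_{i-1} + p_{i-2}, q_i = a_i*q_{i-1} + q_{i-2} with p_{-2}=0, p_{-1}=1, q_{-2}=1, q_{-1}=0:
  i=0: a_0=7, p_0 = 7*1 + 0 = 7, q_0 = 7*0 + 1 = 1.
  i=1: a_1=6, p_1 = 6*7 + 1 = 43, q_1 = 6*1 + 0 = 6.
  i=2: a_2=1, p_2 = 1*43 + 7 = 50, q_2 = 1*6 + 1 = 7.
  i=3: a_3=4, p_3 = 4*50 + 43 = 243, q_3 = 4*7 + 6 = 34.
  i=4: a_4=2, p_4 = 2*243 + 50 = 536, q_4 = 2*34 + 7 = 75.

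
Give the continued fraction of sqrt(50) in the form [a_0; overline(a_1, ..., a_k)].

[7; overline(14)]

Write x_i = (sqrt(50) + m_i)/d_i with (m_0, d_0) = (0, 1). a_0 = floor(sqrt(50)) = 7, since 7^2 = 49 <= 50 < 64 = 8^2.
Iterate m_{i+1} = d_i*a_i - m_i, d_{i+1} = (50 - m_{i+1}^2)/d_i, a_{i+1} = floor((a_0 + m_{i+1})/d_{i+1}):
  m_1 = 1*7 - 0 = 7, d_1 = (50 - 7^2)/1 = 1/1 = 1, a_1 = floor((7 + 7)/1) = 14.
  m_2 = 1*14 - 7 = 7, d_2 = (50 - 7^2)/1 = 1/1 = 1: (m_2, d_2) = (m_1, d_1) = (7, 1), so from here the quotient a_1 repeats; the period length is 1.
Hence the expansion of sqrt(50) is a_0 = 7 followed by the repeating block 14 (period 1).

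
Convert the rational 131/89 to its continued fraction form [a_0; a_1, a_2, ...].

Run the Euclidean algorithm on 131 and 89; the successive quotients are the partial quotients a_0, a_1, ... (each step inverts the fractional part left over by the previous one):
  131 = 1*89 + 42, so a_0 = 1.
  89 = 2*42 + 5, so a_1 = 2.
  42 = 8*5 + 2, so a_2 = 8.
  5 = 2*2 + 1, so a_3 = 2.
  2 = 2*1 + 0, so a_4 = 2.
The remainder reaches 0 after 5 divisions, so the expansion has 5 partial quotients, read off in order.

[1; 2, 8, 2, 2]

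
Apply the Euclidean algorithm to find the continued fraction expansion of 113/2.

Run the Euclidean algorithm on 113 and 2; the successive quotients are the partial quotients a_0, a_1, ... (each step inverts the fractional part left over by the previous one):
  113 = 56*2 + 1, so a_0 = 56.
  2 = 2*1 + 0, so a_1 = 2.
The remainder reaches 0 after 2 divisions, so the expansion has 2 partial quotients, read off in order.

[56; 2]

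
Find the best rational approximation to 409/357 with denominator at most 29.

Expand x = 409/357 as a continued fraction with the Euclidean algorithm:
  409 = 1*357 + 52, so a_0 = 1.
  357 = 6*52 + 45, so a_1 = 6.
  52 = 1*45 + 7, so a_2 = 1.
  45 = 6*7 + 3, so a_3 = 6.
  7 = 2*3 + 1, so a_4 = 2.
  3 = 3*1 + 0, so a_5 = 3.
so x = [1; 6, 1, 6, 2, 3].
Convergents (p_i = a_i*p_{i-1} + p_{i-2}, q_i = a_i*q_{i-1} + q_{i-2} with p_{-2}=0, p_{-1}=1, q_{-2}=1, q_{-1}=0), until the denominator exceeds 29:
  i=0: a_0=1, p_0 = 1*1 + 0 = 1, q_0 = 1*0 + 1 = 1.
  i=1: a_1=6, p_1 = 6*1 + 1 = 7, q_1 = 6*1 + 0 = 6.
  i=2: a_2=1, p_2 = 1*7 + 1 = 8, q_2 = 1*6 + 1 = 7.
  i=3: a_3=6, p_3 = 6*8 + 7 = 55, q_3 = 6*7 + 6 = 48.
q_3 = 48 > 29, so the last convergent with denominator <= 29 is p_2/q_2 = 8/7.
The closest fraction with denominator <= 29 is either p_2/q_2 or the intermediate fraction (k*p_2 + p_1)/(k*q_2 + q_1) with the largest k >= 1 whose denominator stays <= 29; these approach x as k grows, and every other convergent or intermediate fraction in range is farther away.
Largest k: floor((29 - q_1)/q_2) = floor((29 - 6)/7) = 3.
That gives (3*8 + 7)/(3*7 + 6) = 31/27.
Compare the errors: |x - 8/7| = |409*7 - 8*357|/(357*7) = 7/2499, and |x - 31/27| = |409*27 - 31*357|/(357*27) = 24/9639.
Cross-multiplying, 24*2499 = 59976 < 67473 = 7*9639, so 24/9639 is smaller: the intermediate fraction 31/27 is closer to x than 8/7.

31/27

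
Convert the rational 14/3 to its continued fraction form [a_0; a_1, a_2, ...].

Run the Euclidean algorithm on 14 and 3; the successive quotients are the partial quotients a_0, a_1, ... (each step inverts the fractional part left over by the previous one):
  14 = 4*3 + 2, so a_0 = 4.
  3 = 1*2 + 1, so a_1 = 1.
  2 = 2*1 + 0, so a_2 = 2.
The remainder reaches 0 after 3 divisions, so the expansion has 3 partial quotients, read off in order.

[4; 1, 2]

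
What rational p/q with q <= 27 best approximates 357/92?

Expand x = 357/92 as a continued fraction with the Euclidean algorithm:
  357 = 3*92 + 81, so a_0 = 3.
  92 = 1*81 + 11, so a_1 = 1.
  81 = 7*11 + 4, so a_2 = 7.
  11 = 2*4 + 3, so a_3 = 2.
  4 = 1*3 + 1, so a_4 = 1.
  3 = 3*1 + 0, so a_5 = 3.
so x = [3; 1, 7, 2, 1, 3].
Convergents (p_i = a_i*p_{i-1} + p_{i-2}, q_i = a_i*q_{i-1} + q_{i-2} with p_{-2}=0, p_{-1}=1, q_{-2}=1, q_{-1}=0), until the denominator exceeds 27:
  i=0: a_0=3, p_0 = 3*1 + 0 = 3, q_0 = 3*0 + 1 = 1.
  i=1: a_1=1, p_1 = 1*3 + 1 = 4, q_1 = 1*1 + 0 = 1.
  i=2: a_2=7, p_2 = 7*4 + 3 = 31, q_2 = 7*1 + 1 = 8.
  i=3: a_3=2, p_3 = 2*31 + 4 = 66, q_3 = 2*8 + 1 = 17.
  i=4: a_4=1, p_4 = 1*66 + 31 = 97, q_4 = 1*17 + 8 = 25.
  i=5: a_5=3, p_5 = 3*97 + 66 = 357, q_5 = 3*25 + 17 = 92.
q_5 = 92 > 27, so the last convergent with denominator <= 27 is p_4/q_4 = 97/25.
The closest fraction with denominator <= 27 is either p_4/q_4 or the intermediate fraction (k*p_4 + p_3)/(k*q_4 + q_3) with the largest k >= 1 whose denominator stays <= 27; these approach x as k grows, and every other convergent or intermediate fraction in range is farther away.
Largest k: floor((27 - q_3)/q_4) = floor((27 - 17)/25) = 0.
Since k = 0, no intermediate fraction beyond p_4/q_4 has denominator <= 27, so the convergent 97/25 is the closest (its error is |357*25 - 97*92|/(92*25) = 1/2300).

97/25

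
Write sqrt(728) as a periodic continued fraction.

[26; (1, 52)]

Write x_i = (sqrt(728) + m_i)/d_i with (m_0, d_0) = (0, 1). a_0 = floor(sqrt(728)) = 26, since 26^2 = 676 <= 728 < 729 = 27^2.
Iterate m_{i+1} = d_i*a_i - m_i, d_{i+1} = (728 - m_{i+1}^2)/d_i, a_{i+1} = floor((a_0 + m_{i+1})/d_{i+1}):
  m_1 = 1*26 - 0 = 26, d_1 = (728 - 26^2)/1 = 52/1 = 52, a_1 = floor((26 + 26)/52) = 1.
  m_2 = 52*1 - 26 = 26, d_2 = (728 - 26^2)/52 = 52/52 = 1, a_2 = floor((26 + 26)/1) = 52.
  m_3 = 1*52 - 26 = 26, d_3 = (728 - 26^2)/1 = 52/1 = 52: (m_3, d_3) = (m_1, d_1) = (26, 52), so from here the quotients repeat a_1, a_2; the period length is 2.
Hence the expansion of sqrt(728) is a_0 = 26 followed by the repeating block 1, 52 (period 2).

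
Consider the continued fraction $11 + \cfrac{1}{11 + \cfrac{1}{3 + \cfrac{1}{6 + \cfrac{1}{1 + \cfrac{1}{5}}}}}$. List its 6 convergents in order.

11/1, 122/11, 377/34, 2384/215, 2761/249, 16189/1460

Using the convergent recurrence p_i = a_i*p_{i-1} + p_{i-2}, q_i = a_i*q_{i-1} + q_{i-2} with p_{-2}=0, p_{-1}=1, q_{-2}=1, q_{-1}=0:
  i=0: a_0=11, p_0 = 11*1 + 0 = 11, q_0 = 11*0 + 1 = 1.
  i=1: a_1=11, p_1 = 11*11 + 1 = 122, q_1 = 11*1 + 0 = 11.
  i=2: a_2=3, p_2 = 3*122 + 11 = 377, q_2 = 3*11 + 1 = 34.
  i=3: a_3=6, p_3 = 6*377 + 122 = 2384, q_3 = 6*34 + 11 = 215.
  i=4: a_4=1, p_4 = 1*2384 + 377 = 2761, q_4 = 1*215 + 34 = 249.
  i=5: a_5=5, p_5 = 5*2761 + 2384 = 16189, q_5 = 5*249 + 215 = 1460.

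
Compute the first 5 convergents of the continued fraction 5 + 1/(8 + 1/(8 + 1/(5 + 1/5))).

Using the convergent recurrence p_i = a_i*p_{i-1} + p_{i-2}, q_i = a_i*q_{i-1} + q_{i-2} with p_{-2}=0, p_{-1}=1, q_{-2}=1, q_{-1}=0:
  i=0: a_0=5, p_0 = 5*1 + 0 = 5, q_0 = 5*0 + 1 = 1.
  i=1: a_1=8, p_1 = 8*5 + 1 = 41, q_1 = 8*1 + 0 = 8.
  i=2: a_2=8, p_2 = 8*41 + 5 = 333, q_2 = 8*8 + 1 = 65.
  i=3: a_3=5, p_3 = 5*333 + 41 = 1706, q_3 = 5*65 + 8 = 333.
  i=4: a_4=5, p_4 = 5*1706 + 333 = 8863, q_4 = 5*333 + 65 = 1730.

5/1, 41/8, 333/65, 1706/333, 8863/1730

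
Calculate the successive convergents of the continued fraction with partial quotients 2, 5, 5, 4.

Using the convergent recurrence p_i = a_i*p_{i-1} + p_{i-2}, q_i = a_i*q_{i-1} + q_{i-2} with p_{-2}=0, p_{-1}=1, q_{-2}=1, q_{-1}=0:
  i=0: a_0=2, p_0 = 2*1 + 0 = 2, q_0 = 2*0 + 1 = 1.
  i=1: a_1=5, p_1 = 5*2 + 1 = 11, q_1 = 5*1 + 0 = 5.
  i=2: a_2=5, p_2 = 5*11 + 2 = 57, q_2 = 5*5 + 1 = 26.
  i=3: a_3=4, p_3 = 4*57 + 11 = 239, q_3 = 4*26 + 5 = 109.

2/1, 11/5, 57/26, 239/109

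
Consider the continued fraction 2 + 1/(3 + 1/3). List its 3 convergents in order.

2/1, 7/3, 23/10

Using the convergent recurrence p_i = a_i*p_{i-1} + p_{i-2}, q_i = a_i*q_{i-1} + q_{i-2} with p_{-2}=0, p_{-1}=1, q_{-2}=1, q_{-1}=0:
  i=0: a_0=2, p_0 = 2*1 + 0 = 2, q_0 = 2*0 + 1 = 1.
  i=1: a_1=3, p_1 = 3*2 + 1 = 7, q_1 = 3*1 + 0 = 3.
  i=2: a_2=3, p_2 = 3*7 + 2 = 23, q_2 = 3*3 + 1 = 10.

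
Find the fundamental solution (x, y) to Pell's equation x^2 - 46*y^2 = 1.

First expand sqrt(46) as a continued fraction. With x_i = (sqrt(46) + m_i)/d_i and (m_0, d_0) = (0, 1): a_0 = floor(sqrt(46)) = 6, since 6^2 = 36 <= 46 < 49 = 7^2.
Iterate m_{i+1} = d_i*a_i - m_i, d_{i+1} = (46 - m_{i+1}^2)/d_i, a_{i+1} = floor((a_0 + m_{i+1})/d_{i+1}):
  m_1 = 1*6 - 0 = 6, d_1 = (46 - 6^2)/1 = 10/1 = 10, a_1 = floor((6 + 6)/10) = 1.
  m_2 = 10*1 - 6 = 4, d_2 = (46 - 4^2)/10 = 30/10 = 3, a_2 = floor((6 + 4)/3) = 3.
  m_3 = 3*3 - 4 = 5, d_3 = (46 - 5^2)/3 = 21/3 = 7, a_3 = floor((6 + 5)/7) = 1.
  m_4 = 7*1 - 5 = 2, d_4 = (46 - 2^2)/7 = 42/7 = 6, a_4 = floor((6 + 2)/6) = 1.
  m_5 = 6*1 - 2 = 4, d_5 = (46 - 4^2)/6 = 30/6 = 5, a_5 = floor((6 + 4)/5) = 2.
  m_6 = 5*2 - 4 = 6, d_6 = (46 - 6^2)/5 = 10/5 = 2, a_6 = floor((6 + 6)/2) = 6.
  m_7 = 2*6 - 6 = 6, d_7 = (46 - 6^2)/2 = 10/2 = 5, a_7 = floor((6 + 6)/5) = 2.
  m_8 = 5*2 - 6 = 4, d_8 = (46 - 4^2)/5 = 30/5 = 6, a_8 = floor((6 + 4)/6) = 1.
  m_9 = 6*1 - 4 = 2, d_9 = (46 - 2^2)/6 = 42/6 = 7, a_9 = floor((6 + 2)/7) = 1.
  m_10 = 7*1 - 2 = 5, d_10 = (46 - 5^2)/7 = 21/7 = 3, a_10 = floor((6 + 5)/3) = 3.
  m_11 = 3*3 - 5 = 4, d_11 = (46 - 4^2)/3 = 30/3 = 10, a_11 = floor((6 + 4)/10) = 1.
  m_12 = 10*1 - 4 = 6, d_12 = (46 - 6^2)/10 = 10/10 = 1, a_12 = floor((6 + 6)/1) = 12.
  m_13 = 1*12 - 6 = 6, d_13 = (46 - 6^2)/1 = 10/1 = 10: (m_13, d_13) = (m_1, d_1) = (6, 10), so from here the quotients repeat a_1, ..., a_12; the period length is 12.
So sqrt(46) = [6; (1, 3, 1, 1, 2, 6, 2, 1, 1, 3, 1, 12)] with period length k = 12.
k is even, so the fundamental solution of x^2 - 46y^2 = 1 is (p_{k-1}, q_{k-1}) = (p_11, q_11); compute convergents through index 11.
Convergents (p_i = a_i*p_{i-1} + p_{i-2}, q_i = a_i*q_{i-1} + q_{i-2} with p_{-2}=0, p_{-1}=1, q_{-2}=1, q_{-1}=0):
  i=0: a_0=6, p_0 = 6*1 + 0 = 6, q_0 = 6*0 + 1 = 1.
  i=1: a_1=1, p_1 = 1*6 + 1 = 7, q_1 = 1*1 + 0 = 1.
  i=2: a_2=3, p_2 = 3*7 + 6 = 27, q_2 = 3*1 + 1 = 4.
  i=3: a_3=1, p_3 = 1*27 + 7 = 34, q_3 = 1*4 + 1 = 5.
  i=4: a_4=1, p_4 = 1*34 + 27 = 61, q_4 = 1*5 + 4 = 9.
  i=5: a_5=2, p_5 = 2*61 + 34 = 156, q_5 = 2*9 + 5 = 23.
  i=6: a_6=6, p_6 = 6*156 + 61 = 997, q_6 = 6*23 + 9 = 147.
  i=7: a_7=2, p_7 = 2*997 + 156 = 2150, q_7 = 2*147 + 23 = 317.
  i=8: a_8=1, p_8 = 1*2150 + 997 = 3147, q_8 = 1*317 + 147 = 464.
  i=9: a_9=1, p_9 = 1*3147 + 2150 = 5297, q_9 = 1*464 + 317 = 781.
  i=10: a_10=3, p_10 = 3*5297 + 3147 = 19038, q_10 = 3*781 + 464 = 2807.
  i=11: a_11=1, p_11 = 1*19038 + 5297 = 24335, q_11 = 1*2807 + 781 = 3588.
Check: 24335^2 - 46*3588^2 = 592192225 - 592192224 = 1, so (x, y) = (24335, 3588) solves the equation, and by the theorem it is the least positive solution.

(x, y) = (24335, 3588)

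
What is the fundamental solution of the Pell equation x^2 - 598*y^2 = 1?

First expand sqrt(598) as a continued fraction. With x_i = (sqrt(598) + m_i)/d_i and (m_0, d_0) = (0, 1): a_0 = floor(sqrt(598)) = 24, since 24^2 = 576 <= 598 < 625 = 25^2.
Iterate m_{i+1} = d_i*a_i - m_i, d_{i+1} = (598 - m_{i+1}^2)/d_i, a_{i+1} = floor((a_0 + m_{i+1})/d_{i+1}):
  m_1 = 1*24 - 0 = 24, d_1 = (598 - 24^2)/1 = 22/1 = 22, a_1 = floor((24 + 24)/22) = 2.
  m_2 = 22*2 - 24 = 20, d_2 = (598 - 20^2)/22 = 198/22 = 9, a_2 = floor((24 + 20)/9) = 4.
  m_3 = 9*4 - 20 = 16, d_3 = (598 - 16^2)/9 = 342/9 = 38, a_3 = floor((24 + 16)/38) = 1.
  m_4 = 38*1 - 16 = 22, d_4 = (598 - 22^2)/38 = 114/38 = 3, a_4 = floor((24 + 22)/3) = 15.
  m_5 = 3*15 - 22 = 23, d_5 = (598 - 23^2)/3 = 69/3 = 23, a_5 = floor((24 + 23)/23) = 2.
  m_6 = 23*2 - 23 = 23, d_6 = (598 - 23^2)/23 = 69/23 = 3, a_6 = floor((24 + 23)/3) = 15.
  m_7 = 3*15 - 23 = 22, d_7 = (598 - 22^2)/3 = 114/3 = 38, a_7 = floor((24 + 22)/38) = 1.
  m_8 = 38*1 - 22 = 16, d_8 = (598 - 16^2)/38 = 342/38 = 9, a_8 = floor((24 + 16)/9) = 4.
  m_9 = 9*4 - 16 = 20, d_9 = (598 - 20^2)/9 = 198/9 = 22, a_9 = floor((24 + 20)/22) = 2.
  m_10 = 22*2 - 20 = 24, d_10 = (598 - 24^2)/22 = 22/22 = 1, a_10 = floor((24 + 24)/1) = 48.
  m_11 = 1*48 - 24 = 24, d_11 = (598 - 24^2)/1 = 22/1 = 22: (m_11, d_11) = (m_1, d_1) = (24, 22), so from here the quotients repeat a_1, ..., a_10; the period length is 10.
So sqrt(598) = [24; (2, 4, 1, 15, 2, 15, 1, 4, 2, 48)] with period length k = 10.
k is even, so the fundamental solution of x^2 - 598y^2 = 1 is (p_{k-1}, q_{k-1}) = (p_9, q_9); compute convergents through index 9.
Convergents (p_i = a_i*p_{i-1} + p_{i-2}, q_i = a_i*q_{i-1} + q_{i-2} with p_{-2}=0, p_{-1}=1, q_{-2}=1, q_{-1}=0):
  i=0: a_0=24, p_0 = 24*1 + 0 = 24, q_0 = 24*0 + 1 = 1.
  i=1: a_1=2, p_1 = 2*24 + 1 = 49, q_1 = 2*1 + 0 = 2.
  i=2: a_2=4, p_2 = 4*49 + 24 = 220, q_2 = 4*2 + 1 = 9.
  i=3: a_3=1, p_3 = 1*220 + 49 = 269, q_3 = 1*9 + 2 = 11.
  i=4: a_4=15, p_4 = 15*269 + 220 = 4255, q_4 = 15*11 + 9 = 174.
  i=5: a_5=2, p_5 = 2*4255 + 269 = 8779, q_5 = 2*174 + 11 = 359.
  i=6: a_6=15, p_6 = 15*8779 + 4255 = 135940, q_6 = 15*359 + 174 = 5559.
  i=7: a_7=1, p_7 = 1*135940 + 8779 = 144719, q_7 = 1*5559 + 359 = 5918.
  i=8: a_8=4, p_8 = 4*144719 + 135940 = 714816, q_8 = 4*5918 + 5559 = 29231.
  i=9: a_9=2, p_9 = 2*714816 + 144719 = 1574351, q_9 = 2*29231 + 5918 = 64380.
Check: 1574351^2 - 598*64380^2 = 2478581071201 - 2478581071200 = 1, so (x, y) = (1574351, 64380) solves the equation, and by the theorem it is the least positive solution.

(x, y) = (1574351, 64380)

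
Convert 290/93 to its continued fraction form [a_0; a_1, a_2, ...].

Run the Euclidean algorithm on 290 and 93; the successive quotients are the partial quotients a_0, a_1, ... (each step inverts the fractional part left over by the previous one):
  290 = 3*93 + 11, so a_0 = 3.
  93 = 8*11 + 5, so a_1 = 8.
  11 = 2*5 + 1, so a_2 = 2.
  5 = 5*1 + 0, so a_3 = 5.
The remainder reaches 0 after 4 divisions, so the expansion has 4 partial quotients, read off in order.

[3; 8, 2, 5]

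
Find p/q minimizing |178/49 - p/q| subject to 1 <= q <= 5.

Expand x = 178/49 as a continued fraction with the Euclidean algorithm:
  178 = 3*49 + 31, so a_0 = 3.
  49 = 1*31 + 18, so a_1 = 1.
  31 = 1*18 + 13, so a_2 = 1.
  18 = 1*13 + 5, so a_3 = 1.
  13 = 2*5 + 3, so a_4 = 2.
  5 = 1*3 + 2, so a_5 = 1.
  3 = 1*2 + 1, so a_6 = 1.
  2 = 2*1 + 0, so a_7 = 2.
so x = [3; 1, 1, 1, 2, 1, 1, 2].
Convergents (p_i = a_i*p_{i-1} + p_{i-2}, q_i = a_i*q_{i-1} + q_{i-2} with p_{-2}=0, p_{-1}=1, q_{-2}=1, q_{-1}=0), until the denominator exceeds 5:
  i=0: a_0=3, p_0 = 3*1 + 0 = 3, q_0 = 3*0 + 1 = 1.
  i=1: a_1=1, p_1 = 1*3 + 1 = 4, q_1 = 1*1 + 0 = 1.
  i=2: a_2=1, p_2 = 1*4 + 3 = 7, q_2 = 1*1 + 1 = 2.
  i=3: a_3=1, p_3 = 1*7 + 4 = 11, q_3 = 1*2 + 1 = 3.
  i=4: a_4=2, p_4 = 2*11 + 7 = 29, q_4 = 2*3 + 2 = 8.
q_4 = 8 > 5, so the last convergent with denominator <= 5 is p_3/q_3 = 11/3.
The closest fraction with denominator <= 5 is either p_3/q_3 or the intermediate fraction (k*p_3 + p_2)/(k*q_3 + q_2) with the largest k >= 1 whose denominator stays <= 5; these approach x as k grows, and every other convergent or intermediate fraction in range is farther away.
Largest k: floor((5 - q_2)/q_3) = floor((5 - 2)/3) = 1.
That gives (1*11 + 7)/(1*3 + 2) = 18/5.
Compare the errors: |x - 11/3| = |178*3 - 11*49|/(49*3) = 5/147, and |x - 18/5| = |178*5 - 18*49|/(49*5) = 8/245.
Cross-multiplying, 8*147 = 1176 < 1225 = 5*245, so 8/245 is smaller: the intermediate fraction 18/5 is closer to x than 11/3.

18/5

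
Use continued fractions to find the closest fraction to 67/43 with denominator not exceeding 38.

Expand x = 67/43 as a continued fraction with the Euclidean algorithm:
  67 = 1*43 + 24, so a_0 = 1.
  43 = 1*24 + 19, so a_1 = 1.
  24 = 1*19 + 5, so a_2 = 1.
  19 = 3*5 + 4, so a_3 = 3.
  5 = 1*4 + 1, so a_4 = 1.
  4 = 4*1 + 0, so a_5 = 4.
so x = [1; 1, 1, 3, 1, 4].
Convergents (p_i = a_i*p_{i-1} + p_{i-2}, q_i = a_i*q_{i-1} + q_{i-2} with p_{-2}=0, p_{-1}=1, q_{-2}=1, q_{-1}=0), until the denominator exceeds 38:
  i=0: a_0=1, p_0 = 1*1 + 0 = 1, q_0 = 1*0 + 1 = 1.
  i=1: a_1=1, p_1 = 1*1 + 1 = 2, q_1 = 1*1 + 0 = 1.
  i=2: a_2=1, p_2 = 1*2 + 1 = 3, q_2 = 1*1 + 1 = 2.
  i=3: a_3=3, p_3 = 3*3 + 2 = 11, q_3 = 3*2 + 1 = 7.
  i=4: a_4=1, p_4 = 1*11 + 3 = 14, q_4 = 1*7 + 2 = 9.
  i=5: a_5=4, p_5 = 4*14 + 11 = 67, q_5 = 4*9 + 7 = 43.
q_5 = 43 > 38, so the last convergent with denominator <= 38 is p_4/q_4 = 14/9.
The closest fraction with denominator <= 38 is either p_4/q_4 or the intermediate fraction (k*p_4 + p_3)/(k*q_4 + q_3) with the largest k >= 1 whose denominator stays <= 38; these approach x as k grows, and every other convergent or intermediate fraction in range is farther away.
Largest k: floor((38 - q_3)/q_4) = floor((38 - 7)/9) = 3.
That gives (3*14 + 11)/(3*9 + 7) = 53/34.
Compare the errors: |x - 14/9| = |67*9 - 14*43|/(43*9) = 1/387, and |x - 53/34| = |67*34 - 53*43|/(43*34) = 1/1462.
Cross-multiplying, 1*387 = 387 < 1462 = 1*1462, so 1/1462 is smaller: the intermediate fraction 53/34 is closer to x than 14/9.

53/34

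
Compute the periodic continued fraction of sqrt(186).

[13; (1, 1, 1, 3, 4, 3, 1, 1, 1, 26)]

Write x_i = (sqrt(186) + m_i)/d_i with (m_0, d_0) = (0, 1). a_0 = floor(sqrt(186)) = 13, since 13^2 = 169 <= 186 < 196 = 14^2.
Iterate m_{i+1} = d_i*a_i - m_i, d_{i+1} = (186 - m_{i+1}^2)/d_i, a_{i+1} = floor((a_0 + m_{i+1})/d_{i+1}):
  m_1 = 1*13 - 0 = 13, d_1 = (186 - 13^2)/1 = 17/1 = 17, a_1 = floor((13 + 13)/17) = 1.
  m_2 = 17*1 - 13 = 4, d_2 = (186 - 4^2)/17 = 170/17 = 10, a_2 = floor((13 + 4)/10) = 1.
  m_3 = 10*1 - 4 = 6, d_3 = (186 - 6^2)/10 = 150/10 = 15, a_3 = floor((13 + 6)/15) = 1.
  m_4 = 15*1 - 6 = 9, d_4 = (186 - 9^2)/15 = 105/15 = 7, a_4 = floor((13 + 9)/7) = 3.
  m_5 = 7*3 - 9 = 12, d_5 = (186 - 12^2)/7 = 42/7 = 6, a_5 = floor((13 + 12)/6) = 4.
  m_6 = 6*4 - 12 = 12, d_6 = (186 - 12^2)/6 = 42/6 = 7, a_6 = floor((13 + 12)/7) = 3.
  m_7 = 7*3 - 12 = 9, d_7 = (186 - 9^2)/7 = 105/7 = 15, a_7 = floor((13 + 9)/15) = 1.
  m_8 = 15*1 - 9 = 6, d_8 = (186 - 6^2)/15 = 150/15 = 10, a_8 = floor((13 + 6)/10) = 1.
  m_9 = 10*1 - 6 = 4, d_9 = (186 - 4^2)/10 = 170/10 = 17, a_9 = floor((13 + 4)/17) = 1.
  m_10 = 17*1 - 4 = 13, d_10 = (186 - 13^2)/17 = 17/17 = 1, a_10 = floor((13 + 13)/1) = 26.
  m_11 = 1*26 - 13 = 13, d_11 = (186 - 13^2)/1 = 17/1 = 17: (m_11, d_11) = (m_1, d_1) = (13, 17), so from here the quotients repeat a_1, ..., a_10; the period length is 10.
Hence the expansion of sqrt(186) is a_0 = 13 followed by the repeating block 1, 1, 1, 3, 4, 3, 1, 1, 1, 26 (period 10).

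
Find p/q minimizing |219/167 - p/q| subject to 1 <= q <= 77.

Expand x = 219/167 as a continued fraction with the Euclidean algorithm:
  219 = 1*167 + 52, so a_0 = 1.
  167 = 3*52 + 11, so a_1 = 3.
  52 = 4*11 + 8, so a_2 = 4.
  11 = 1*8 + 3, so a_3 = 1.
  8 = 2*3 + 2, so a_4 = 2.
  3 = 1*2 + 1, so a_5 = 1.
  2 = 2*1 + 0, so a_6 = 2.
so x = [1; 3, 4, 1, 2, 1, 2].
Convergents (p_i = a_i*p_{i-1} + p_{i-2}, q_i = a_i*q_{i-1} + q_{i-2} with p_{-2}=0, p_{-1}=1, q_{-2}=1, q_{-1}=0), until the denominator exceeds 77:
  i=0: a_0=1, p_0 = 1*1 + 0 = 1, q_0 = 1*0 + 1 = 1.
  i=1: a_1=3, p_1 = 3*1 + 1 = 4, q_1 = 3*1 + 0 = 3.
  i=2: a_2=4, p_2 = 4*4 + 1 = 17, q_2 = 4*3 + 1 = 13.
  i=3: a_3=1, p_3 = 1*17 + 4 = 21, q_3 = 1*13 + 3 = 16.
  i=4: a_4=2, p_4 = 2*21 + 17 = 59, q_4 = 2*16 + 13 = 45.
  i=5: a_5=1, p_5 = 1*59 + 21 = 80, q_5 = 1*45 + 16 = 61.
  i=6: a_6=2, p_6 = 2*80 + 59 = 219, q_6 = 2*61 + 45 = 167.
q_6 = 167 > 77, so the last convergent with denominator <= 77 is p_5/q_5 = 80/61.
The closest fraction with denominator <= 77 is either p_5/q_5 or the intermediate fraction (k*p_5 + p_4)/(k*q_5 + q_4) with the largest k >= 1 whose denominator stays <= 77; these approach x as k grows, and every other convergent or intermediate fraction in range is farther away.
Largest k: floor((77 - q_4)/q_5) = floor((77 - 45)/61) = 0.
Since k = 0, no intermediate fraction beyond p_5/q_5 has denominator <= 77, so the convergent 80/61 is the closest (its error is |219*61 - 80*167|/(167*61) = 1/10187).

80/61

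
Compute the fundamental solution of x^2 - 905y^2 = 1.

First expand sqrt(905) as a continued fraction. With x_i = (sqrt(905) + m_i)/d_i and (m_0, d_0) = (0, 1): a_0 = floor(sqrt(905)) = 30, since 30^2 = 900 <= 905 < 961 = 31^2.
Iterate m_{i+1} = d_i*a_i - m_i, d_{i+1} = (905 - m_{i+1}^2)/d_i, a_{i+1} = floor((a_0 + m_{i+1})/d_{i+1}):
  m_1 = 1*30 - 0 = 30, d_1 = (905 - 30^2)/1 = 5/1 = 5, a_1 = floor((30 + 30)/5) = 12.
  m_2 = 5*12 - 30 = 30, d_2 = (905 - 30^2)/5 = 5/5 = 1, a_2 = floor((30 + 30)/1) = 60.
  m_3 = 1*60 - 30 = 30, d_3 = (905 - 30^2)/1 = 5/1 = 5: (m_3, d_3) = (m_1, d_1) = (30, 5), so from here the quotients repeat a_1, a_2; the period length is 2.
So sqrt(905) = [30; (12, 60)] with period length k = 2.
k is even, so the fundamental solution of x^2 - 905y^2 = 1 is (p_{k-1}, q_{k-1}) = (p_1, q_1); compute convergents through index 1.
Convergents (p_i = a_i*p_{i-1} + p_{i-2}, q_i = a_i*q_{i-1} + q_{i-2} with p_{-2}=0, p_{-1}=1, q_{-2}=1, q_{-1}=0):
  i=0: a_0=30, p_0 = 30*1 + 0 = 30, q_0 = 30*0 + 1 = 1.
  i=1: a_1=12, p_1 = 12*30 + 1 = 361, q_1 = 12*1 + 0 = 12.
Check: 361^2 - 905*12^2 = 130321 - 130320 = 1, so (x, y) = (361, 12) solves the equation, and by the theorem it is the least positive solution.

(x, y) = (361, 12)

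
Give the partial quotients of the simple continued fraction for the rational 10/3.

[3; 3]

Run the Euclidean algorithm on 10 and 3; the successive quotients are the partial quotients a_0, a_1, ... (each step inverts the fractional part left over by the previous one):
  10 = 3*3 + 1, so a_0 = 3.
  3 = 3*1 + 0, so a_1 = 3.
The remainder reaches 0 after 2 divisions, so the expansion has 2 partial quotients, read off in order.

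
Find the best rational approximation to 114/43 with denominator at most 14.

Expand x = 114/43 as a continued fraction with the Euclidean algorithm:
  114 = 2*43 + 28, so a_0 = 2.
  43 = 1*28 + 15, so a_1 = 1.
  28 = 1*15 + 13, so a_2 = 1.
  15 = 1*13 + 2, so a_3 = 1.
  13 = 6*2 + 1, so a_4 = 6.
  2 = 2*1 + 0, so a_5 = 2.
so x = [2; 1, 1, 1, 6, 2].
Convergents (p_i = a_i*p_{i-1} + p_{i-2}, q_i = a_i*q_{i-1} + q_{i-2} with p_{-2}=0, p_{-1}=1, q_{-2}=1, q_{-1}=0), until the denominator exceeds 14:
  i=0: a_0=2, p_0 = 2*1 + 0 = 2, q_0 = 2*0 + 1 = 1.
  i=1: a_1=1, p_1 = 1*2 + 1 = 3, q_1 = 1*1 + 0 = 1.
  i=2: a_2=1, p_2 = 1*3 + 2 = 5, q_2 = 1*1 + 1 = 2.
  i=3: a_3=1, p_3 = 1*5 + 3 = 8, q_3 = 1*2 + 1 = 3.
  i=4: a_4=6, p_4 = 6*8 + 5 = 53, q_4 = 6*3 + 2 = 20.
q_4 = 20 > 14, so the last convergent with denominator <= 14 is p_3/q_3 = 8/3.
The closest fraction with denominator <= 14 is either p_3/q_3 or the intermediate fraction (k*p_3 + p_2)/(k*q_3 + q_2) with the largest k >= 1 whose denominator stays <= 14; these approach x as k grows, and every other convergent or intermediate fraction in range is farther away.
Largest k: floor((14 - q_2)/q_3) = floor((14 - 2)/3) = 4.
That gives (4*8 + 5)/(4*3 + 2) = 37/14.
Compare the errors: |x - 8/3| = |114*3 - 8*43|/(43*3) = 2/129, and |x - 37/14| = |114*14 - 37*43|/(43*14) = 5/602.
Cross-multiplying, 5*129 = 645 < 1204 = 2*602, so 5/602 is smaller: the intermediate fraction 37/14 is closer to x than 8/3.

37/14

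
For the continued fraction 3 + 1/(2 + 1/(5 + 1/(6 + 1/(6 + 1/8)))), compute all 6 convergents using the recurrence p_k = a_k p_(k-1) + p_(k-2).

3/1, 7/2, 38/11, 235/68, 1448/419, 11819/3420

Using the convergent recurrence p_i = a_i*p_{i-1} + p_{i-2}, q_i = a_i*q_{i-1} + q_{i-2} with p_{-2}=0, p_{-1}=1, q_{-2}=1, q_{-1}=0:
  i=0: a_0=3, p_0 = 3*1 + 0 = 3, q_0 = 3*0 + 1 = 1.
  i=1: a_1=2, p_1 = 2*3 + 1 = 7, q_1 = 2*1 + 0 = 2.
  i=2: a_2=5, p_2 = 5*7 + 3 = 38, q_2 = 5*2 + 1 = 11.
  i=3: a_3=6, p_3 = 6*38 + 7 = 235, q_3 = 6*11 + 2 = 68.
  i=4: a_4=6, p_4 = 6*235 + 38 = 1448, q_4 = 6*68 + 11 = 419.
  i=5: a_5=8, p_5 = 8*1448 + 235 = 11819, q_5 = 8*419 + 68 = 3420.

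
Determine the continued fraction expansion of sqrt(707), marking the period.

[26; (1, 1, 2, 3, 2, 1, 1, 52)]

Write x_i = (sqrt(707) + m_i)/d_i with (m_0, d_0) = (0, 1). a_0 = floor(sqrt(707)) = 26, since 26^2 = 676 <= 707 < 729 = 27^2.
Iterate m_{i+1} = d_i*a_i - m_i, d_{i+1} = (707 - m_{i+1}^2)/d_i, a_{i+1} = floor((a_0 + m_{i+1})/d_{i+1}):
  m_1 = 1*26 - 0 = 26, d_1 = (707 - 26^2)/1 = 31/1 = 31, a_1 = floor((26 + 26)/31) = 1.
  m_2 = 31*1 - 26 = 5, d_2 = (707 - 5^2)/31 = 682/31 = 22, a_2 = floor((26 + 5)/22) = 1.
  m_3 = 22*1 - 5 = 17, d_3 = (707 - 17^2)/22 = 418/22 = 19, a_3 = floor((26 + 17)/19) = 2.
  m_4 = 19*2 - 17 = 21, d_4 = (707 - 21^2)/19 = 266/19 = 14, a_4 = floor((26 + 21)/14) = 3.
  m_5 = 14*3 - 21 = 21, d_5 = (707 - 21^2)/14 = 266/14 = 19, a_5 = floor((26 + 21)/19) = 2.
  m_6 = 19*2 - 21 = 17, d_6 = (707 - 17^2)/19 = 418/19 = 22, a_6 = floor((26 + 17)/22) = 1.
  m_7 = 22*1 - 17 = 5, d_7 = (707 - 5^2)/22 = 682/22 = 31, a_7 = floor((26 + 5)/31) = 1.
  m_8 = 31*1 - 5 = 26, d_8 = (707 - 26^2)/31 = 31/31 = 1, a_8 = floor((26 + 26)/1) = 52.
  m_9 = 1*52 - 26 = 26, d_9 = (707 - 26^2)/1 = 31/1 = 31: (m_9, d_9) = (m_1, d_1) = (26, 31), so from here the quotients repeat a_1, ..., a_8; the period length is 8.
Hence the expansion of sqrt(707) is a_0 = 26 followed by the repeating block 1, 1, 2, 3, 2, 1, 1, 52 (period 8).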